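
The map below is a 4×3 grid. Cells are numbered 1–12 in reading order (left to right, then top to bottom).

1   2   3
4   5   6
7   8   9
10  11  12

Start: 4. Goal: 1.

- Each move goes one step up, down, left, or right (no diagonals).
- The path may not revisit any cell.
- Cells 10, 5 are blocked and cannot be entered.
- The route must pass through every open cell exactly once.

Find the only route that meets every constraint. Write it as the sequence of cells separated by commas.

Need to visit all 10 open cells exactly once, starting at 4 and ending at 1.
Cell 6 has only two open neighbours (3 and 9), so the path must pass straight through it: one of those is the cell it's entered from and the other is where it exits.
Route from 4: down to 7, right to 8, down to 11, right to 12, 3× up (reaching 3), 2× left (reaching 1) — 9 moves in all.
Check: all 10 open cells covered.

4, 7, 8, 11, 12, 9, 6, 3, 2, 1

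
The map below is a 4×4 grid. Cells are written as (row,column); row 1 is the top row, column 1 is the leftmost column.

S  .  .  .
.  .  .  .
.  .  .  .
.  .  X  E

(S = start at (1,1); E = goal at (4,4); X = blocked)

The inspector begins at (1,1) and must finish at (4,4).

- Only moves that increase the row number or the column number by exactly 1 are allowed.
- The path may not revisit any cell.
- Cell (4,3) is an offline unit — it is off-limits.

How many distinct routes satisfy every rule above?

A right/down-only route from (1,1) to (4,4) makes exactly 3 down-moves and 3 right-moves in some order.
With no other constraints that would be C(6,3) = 20 routes.
Subtract routes through each blocked cell (inclusion–exclusion for overlaps): − through (4,3): 10 → 10.
That gives 10 routes.

10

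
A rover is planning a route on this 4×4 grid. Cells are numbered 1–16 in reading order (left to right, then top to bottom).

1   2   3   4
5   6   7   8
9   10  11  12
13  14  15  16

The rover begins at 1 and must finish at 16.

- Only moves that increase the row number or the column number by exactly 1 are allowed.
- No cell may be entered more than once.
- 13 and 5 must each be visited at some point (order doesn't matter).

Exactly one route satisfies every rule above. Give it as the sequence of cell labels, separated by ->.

Moves only go right or down, so the column and row indices never decrease.
Route from 1: down 3 to 13, right 3 to 16 — 6 moves in all.
Check: all required cells visited.

1 -> 5 -> 9 -> 13 -> 14 -> 15 -> 16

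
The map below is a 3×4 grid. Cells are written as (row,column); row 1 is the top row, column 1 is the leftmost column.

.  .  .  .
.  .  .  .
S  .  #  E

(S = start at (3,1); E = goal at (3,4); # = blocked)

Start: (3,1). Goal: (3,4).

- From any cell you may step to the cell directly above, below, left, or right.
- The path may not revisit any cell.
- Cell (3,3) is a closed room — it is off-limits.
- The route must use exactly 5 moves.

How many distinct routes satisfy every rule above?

Need simple routes of exactly 5 moves from (3,1) to (3,4) (Manhattan distance 3, so 1 moves are spent on a detour and 1 undoing it).
Enumerating: (3,1) (2,1) (2,2) (2,3) (2,4) (3,4) | (3,1) (3,2) (2,2) (2,3) (2,4) (3,4).
That gives 2 routes.

2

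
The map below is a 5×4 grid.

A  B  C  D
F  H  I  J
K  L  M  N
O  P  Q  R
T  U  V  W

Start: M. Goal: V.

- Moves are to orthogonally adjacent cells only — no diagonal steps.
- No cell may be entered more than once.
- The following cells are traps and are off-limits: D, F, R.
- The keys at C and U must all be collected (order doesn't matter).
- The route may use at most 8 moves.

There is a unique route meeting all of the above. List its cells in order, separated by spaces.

M I C B H L P U V

The 8-move cap with required stops at C, U leaves no slack for detours.
Route from M: up 2 to C, left 1 to B, down 4 to U, right 1 to V — 8 moves in all.
Check: all required cells visited; 8 ≤ 8 moves.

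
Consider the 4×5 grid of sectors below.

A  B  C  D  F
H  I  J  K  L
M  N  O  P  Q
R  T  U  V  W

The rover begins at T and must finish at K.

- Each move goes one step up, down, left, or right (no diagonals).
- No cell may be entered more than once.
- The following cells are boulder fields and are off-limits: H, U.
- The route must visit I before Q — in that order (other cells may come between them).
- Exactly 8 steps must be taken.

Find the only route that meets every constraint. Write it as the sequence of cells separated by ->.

T -> N -> I -> J -> O -> P -> Q -> L -> K

The waypoints must appear in the order I, Q, with no cell reused.
Route from T: up 2 to I, right 1 to J, down 1 to O, right 2 to Q, up 1 to L, left 1 to K — 8 moves in all.
Check: order respected (I at step 2, Q at step 6); 8 moves as required.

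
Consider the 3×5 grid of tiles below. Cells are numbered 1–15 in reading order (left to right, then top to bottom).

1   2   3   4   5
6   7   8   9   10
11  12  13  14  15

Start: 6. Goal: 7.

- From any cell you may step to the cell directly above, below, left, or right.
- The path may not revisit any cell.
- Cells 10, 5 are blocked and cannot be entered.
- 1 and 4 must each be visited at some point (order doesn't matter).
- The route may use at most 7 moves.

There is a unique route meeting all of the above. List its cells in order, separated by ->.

6 -> 1 -> 2 -> 3 -> 4 -> 9 -> 8 -> 7

The 7-move cap with required stops at 1, 4 leaves no slack for detours.
Route from 6: up 1 to 1, right 3 to 4, down 1 to 9, left 2 to 7 — 7 moves in all.
Check: all required cells visited; 7 ≤ 7 moves.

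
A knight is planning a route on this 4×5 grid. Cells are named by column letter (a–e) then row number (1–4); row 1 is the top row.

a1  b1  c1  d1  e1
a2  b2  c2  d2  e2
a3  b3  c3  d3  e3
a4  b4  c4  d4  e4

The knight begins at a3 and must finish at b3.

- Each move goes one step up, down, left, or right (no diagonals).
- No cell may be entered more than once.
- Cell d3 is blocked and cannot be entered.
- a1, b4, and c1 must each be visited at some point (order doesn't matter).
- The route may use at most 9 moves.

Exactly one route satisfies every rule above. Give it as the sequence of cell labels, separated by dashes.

The 9-move cap with required stops at a1, b4, c1 leaves no slack for detours.
Route from a3: up 2 to a1, right 2 to c1, down 3 to c4, left 1 to b4, up 1 to b3 — 9 moves in all.
Check: all required cells visited; 9 ≤ 9 moves.

a3 - a2 - a1 - b1 - c1 - c2 - c3 - c4 - b4 - b3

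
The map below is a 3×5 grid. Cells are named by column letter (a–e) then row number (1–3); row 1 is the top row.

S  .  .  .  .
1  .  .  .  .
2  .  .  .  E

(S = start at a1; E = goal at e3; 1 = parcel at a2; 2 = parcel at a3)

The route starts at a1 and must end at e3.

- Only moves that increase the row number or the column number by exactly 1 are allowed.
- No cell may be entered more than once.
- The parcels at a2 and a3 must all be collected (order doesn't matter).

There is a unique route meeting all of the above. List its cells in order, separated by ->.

Moves only go right or down, so the column and row indices never decrease.
Route from a1: 2× down (reaching a3), 4× right (reaching e3) — 6 moves in all.
Check: all required cells visited.

a1 -> a2 -> a3 -> b3 -> c3 -> d3 -> e3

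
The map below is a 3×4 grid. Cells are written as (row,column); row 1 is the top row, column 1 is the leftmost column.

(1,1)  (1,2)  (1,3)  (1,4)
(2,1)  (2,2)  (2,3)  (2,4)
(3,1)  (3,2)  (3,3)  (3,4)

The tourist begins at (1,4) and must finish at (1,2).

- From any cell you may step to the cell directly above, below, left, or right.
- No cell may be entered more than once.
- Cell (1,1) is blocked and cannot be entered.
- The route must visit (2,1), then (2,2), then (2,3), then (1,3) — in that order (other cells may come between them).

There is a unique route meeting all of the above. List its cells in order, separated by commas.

The waypoints must appear in the order (2,1), (2,2), (2,3), (1,3), with no cell reused.
Route from (1,4): down 2 to (3,4), left 3 to (3,1), up 1 to (2,1), right 2 to (2,3), up 1 to (1,3), left 1 to (1,2) — 10 moves in all.
Check: order respected ((2,1) at step 6, (2,2) at step 7, (2,3) at step 8, (1,3) at step 9).

(1,4), (2,4), (3,4), (3,3), (3,2), (3,1), (2,1), (2,2), (2,3), (1,3), (1,2)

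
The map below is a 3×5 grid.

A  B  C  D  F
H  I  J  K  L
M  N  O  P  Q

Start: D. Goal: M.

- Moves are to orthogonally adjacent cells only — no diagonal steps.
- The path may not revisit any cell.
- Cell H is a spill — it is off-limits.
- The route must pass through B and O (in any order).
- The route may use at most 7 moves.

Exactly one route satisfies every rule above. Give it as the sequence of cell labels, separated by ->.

D -> C -> B -> I -> J -> O -> N -> M

The 7-move cap with required stops at B, O leaves no slack for detours.
Route from D: 2× left (reaching B), down to I, right to J, down to O, 2× left (reaching M) — 7 moves in all.
Check: all required cells visited; 7 ≤ 7 moves.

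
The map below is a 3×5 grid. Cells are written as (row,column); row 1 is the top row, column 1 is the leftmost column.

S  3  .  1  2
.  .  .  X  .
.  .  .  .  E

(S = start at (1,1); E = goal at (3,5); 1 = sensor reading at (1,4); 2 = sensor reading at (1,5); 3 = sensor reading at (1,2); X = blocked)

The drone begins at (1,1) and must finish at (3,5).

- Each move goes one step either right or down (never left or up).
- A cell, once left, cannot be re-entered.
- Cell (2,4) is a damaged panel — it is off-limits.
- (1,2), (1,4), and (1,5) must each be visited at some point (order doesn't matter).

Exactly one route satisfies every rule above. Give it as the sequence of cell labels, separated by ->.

Moves only go right or down, so the column and row indices never decrease.
Route from (1,1): 4× right (reaching (1,5)), 2× down (reaching (3,5)) — 6 moves in all.
Check: all required cells visited.

(1,1) -> (1,2) -> (1,3) -> (1,4) -> (1,5) -> (2,5) -> (3,5)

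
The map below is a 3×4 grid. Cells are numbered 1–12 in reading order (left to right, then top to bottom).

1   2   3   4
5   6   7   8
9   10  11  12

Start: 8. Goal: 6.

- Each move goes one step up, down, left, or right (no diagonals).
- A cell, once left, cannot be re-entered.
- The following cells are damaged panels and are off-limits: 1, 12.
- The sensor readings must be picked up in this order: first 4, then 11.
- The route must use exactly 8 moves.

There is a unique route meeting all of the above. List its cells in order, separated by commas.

The waypoints must appear in the order 4, 11, with no cell reused.
Route from 8: up to 4, left to 3, 2× down (reaching 11), 2× left (reaching 9), up to 5, right to 6 — 8 moves in all.
Check: order respected (4 at step 1, 11 at step 4); 8 moves as required.

8, 4, 3, 7, 11, 10, 9, 5, 6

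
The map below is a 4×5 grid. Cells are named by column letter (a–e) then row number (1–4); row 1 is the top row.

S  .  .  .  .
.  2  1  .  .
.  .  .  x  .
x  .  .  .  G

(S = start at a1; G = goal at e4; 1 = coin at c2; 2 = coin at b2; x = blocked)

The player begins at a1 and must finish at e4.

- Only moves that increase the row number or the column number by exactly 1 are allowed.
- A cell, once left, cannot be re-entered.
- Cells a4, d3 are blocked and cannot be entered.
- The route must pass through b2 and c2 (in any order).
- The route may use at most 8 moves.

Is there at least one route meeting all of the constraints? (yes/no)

One route that works: a1 → a2 → b2 → c2 → c3 → c4 → d4 → e4.

yes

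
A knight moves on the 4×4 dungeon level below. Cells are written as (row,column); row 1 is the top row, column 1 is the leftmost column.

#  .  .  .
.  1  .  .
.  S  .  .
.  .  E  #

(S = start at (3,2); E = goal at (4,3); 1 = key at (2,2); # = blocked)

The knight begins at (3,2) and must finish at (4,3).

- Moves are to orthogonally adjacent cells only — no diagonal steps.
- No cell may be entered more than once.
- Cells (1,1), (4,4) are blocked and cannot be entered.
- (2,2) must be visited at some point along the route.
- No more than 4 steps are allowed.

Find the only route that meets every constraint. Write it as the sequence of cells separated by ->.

(3,2) -> (2,2) -> (2,3) -> (3,3) -> (4,3)

The 4-move cap with required stops at (2,2) leaves no slack for detours.
Route from (3,2): up to (2,2), right to (2,3), 2× down (reaching (4,3)) — 4 moves in all.
Check: all required cells visited; 4 ≤ 4 moves.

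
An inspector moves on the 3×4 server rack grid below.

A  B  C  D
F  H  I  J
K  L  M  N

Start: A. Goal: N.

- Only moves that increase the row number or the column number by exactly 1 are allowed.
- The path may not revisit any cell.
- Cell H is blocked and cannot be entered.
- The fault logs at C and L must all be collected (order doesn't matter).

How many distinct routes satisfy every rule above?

A right/down-only route from A to N makes exactly 2 down-moves and 3 right-moves in some order.
With no other constraints that would be C(5,2) = 10 routes.
L is below but to the left of C: going C → L would need a leftward move and L → C an upward move, so no right/down-only route can visit both required cells.
No route satisfies every constraint, so the count is 0.

0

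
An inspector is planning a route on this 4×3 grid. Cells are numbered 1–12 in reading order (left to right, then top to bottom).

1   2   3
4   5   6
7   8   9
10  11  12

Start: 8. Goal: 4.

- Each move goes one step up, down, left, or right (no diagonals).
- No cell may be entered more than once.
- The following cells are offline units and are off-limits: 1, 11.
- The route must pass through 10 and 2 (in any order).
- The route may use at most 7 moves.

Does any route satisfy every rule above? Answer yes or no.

no

10 must be visited but has only one open neighbour (7), and it is neither the start nor the goal — the route would have to enter and leave through 7, re-entering it.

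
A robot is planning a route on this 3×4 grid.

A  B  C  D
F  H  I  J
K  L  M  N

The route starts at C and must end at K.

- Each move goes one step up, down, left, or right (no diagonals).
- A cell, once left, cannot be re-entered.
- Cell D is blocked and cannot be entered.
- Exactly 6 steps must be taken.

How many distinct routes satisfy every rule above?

5

Need simple routes of exactly 6 moves from C to K (Manhattan distance 4, so 1 moves are spent on a detour and 1 undoing it).
Enumerating: C I M L H F K | C I H B A F K | C I J N M L K | C B H I M L K | C B A F H L K.
That gives 5 routes.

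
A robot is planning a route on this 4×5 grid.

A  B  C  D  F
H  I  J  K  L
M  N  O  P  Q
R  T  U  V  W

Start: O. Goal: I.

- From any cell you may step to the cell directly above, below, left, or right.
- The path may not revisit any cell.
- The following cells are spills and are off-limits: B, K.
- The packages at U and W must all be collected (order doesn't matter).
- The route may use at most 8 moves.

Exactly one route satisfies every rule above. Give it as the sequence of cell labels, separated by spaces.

The 8-move cap with required stops at U, W leaves no slack for detours.
Route from O: right 2 to Q, down 1 to W, left 3 to T, up 2 to I — 8 moves in all.
Check: all required cells visited; 8 ≤ 8 moves.

O P Q W V U T N I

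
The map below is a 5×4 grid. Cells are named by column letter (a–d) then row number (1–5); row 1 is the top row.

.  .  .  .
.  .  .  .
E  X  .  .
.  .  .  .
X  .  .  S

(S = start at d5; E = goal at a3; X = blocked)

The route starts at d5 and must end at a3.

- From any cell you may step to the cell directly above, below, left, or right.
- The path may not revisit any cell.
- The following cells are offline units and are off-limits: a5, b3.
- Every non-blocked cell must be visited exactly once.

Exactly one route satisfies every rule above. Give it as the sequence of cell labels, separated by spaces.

d5 d4 d3 d2 d1 c1 b1 a1 a2 b2 c2 c3 c4 c5 b5 b4 a4 a3

Need to visit all 18 open cells exactly once, starting at d5 and ending at a3.
Cell d1 has only two open neighbours (d2 and c1), so the path must pass straight through it: one of those is the cell it's entered from and the other is where it exits.
Route from d5: 4× up (reaching d1), 3× left (reaching a1), down to a2, 2× right (reaching c2), 3× down (reaching c5), left to b5, up to b4, left to a4, up to a3 — 17 moves in all.
Check: all 18 open cells covered.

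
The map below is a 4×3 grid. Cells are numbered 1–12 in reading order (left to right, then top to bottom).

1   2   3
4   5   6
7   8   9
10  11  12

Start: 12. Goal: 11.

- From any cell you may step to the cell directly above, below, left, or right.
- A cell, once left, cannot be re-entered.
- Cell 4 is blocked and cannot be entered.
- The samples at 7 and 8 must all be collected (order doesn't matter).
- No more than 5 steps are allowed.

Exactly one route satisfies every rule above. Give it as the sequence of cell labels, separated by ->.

12 -> 9 -> 8 -> 7 -> 10 -> 11

Any route must reach 7 and 8 and still end at 11 within 5 moves, so the order of the required stops is forced.
Route from 12: up 1 to 9, left 2 to 7, down 1 to 10, right 1 to 11 — 5 moves in all.
Check: all required cells visited; 5 ≤ 5 moves.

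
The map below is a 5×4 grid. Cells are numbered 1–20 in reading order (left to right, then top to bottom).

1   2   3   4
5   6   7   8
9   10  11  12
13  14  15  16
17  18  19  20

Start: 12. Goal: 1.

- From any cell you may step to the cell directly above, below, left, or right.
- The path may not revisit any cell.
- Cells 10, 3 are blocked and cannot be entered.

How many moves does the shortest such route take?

The Manhattan distance from 12 to 1 is |3−1| + |4−1| = 5, so at least 5 moves are needed.
A route of 5 moves achieves this: 12 → 8 → 7 → 6 → 2 → 1.
Since 5 matches the lower bound, it is optimal.

5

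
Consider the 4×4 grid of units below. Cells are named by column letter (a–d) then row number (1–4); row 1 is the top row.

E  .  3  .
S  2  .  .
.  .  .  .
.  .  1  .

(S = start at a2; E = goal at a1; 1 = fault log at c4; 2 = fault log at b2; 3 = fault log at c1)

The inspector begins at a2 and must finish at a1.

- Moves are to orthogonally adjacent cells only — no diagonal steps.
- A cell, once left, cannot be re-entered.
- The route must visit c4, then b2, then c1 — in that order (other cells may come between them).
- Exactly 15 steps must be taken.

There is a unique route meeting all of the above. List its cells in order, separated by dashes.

a2 - a3 - a4 - b4 - c4 - d4 - d3 - c3 - b3 - b2 - c2 - d2 - d1 - c1 - b1 - a1

The waypoints must appear in the order c4, b2, c1, with no cell reused.
Route from a2: down 2 to a4, right 3 to d4, up 1 to d3, left 2 to b3, up 1 to b2, right 2 to d2, up 1 to d1, left 3 to a1 — 15 moves in all.
Check: order respected (1 at step 4, 2 at step 9, 3 at step 13); 15 moves as required.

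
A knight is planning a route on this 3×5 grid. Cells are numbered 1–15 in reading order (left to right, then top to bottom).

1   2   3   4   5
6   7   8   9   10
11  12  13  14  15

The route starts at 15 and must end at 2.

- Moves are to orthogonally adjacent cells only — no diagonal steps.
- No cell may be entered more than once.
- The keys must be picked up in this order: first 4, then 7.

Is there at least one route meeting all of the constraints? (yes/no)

yes

One route that works: 15 → 10 → 5 → 4 → 9 → 8 → 7 → 2.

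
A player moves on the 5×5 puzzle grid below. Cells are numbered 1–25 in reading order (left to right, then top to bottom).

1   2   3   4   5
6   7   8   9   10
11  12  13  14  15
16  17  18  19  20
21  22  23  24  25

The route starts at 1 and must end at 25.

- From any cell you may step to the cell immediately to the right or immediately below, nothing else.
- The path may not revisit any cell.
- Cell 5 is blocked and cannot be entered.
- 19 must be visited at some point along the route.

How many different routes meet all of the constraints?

40

A right/down-only route from 1 to 25 makes exactly 4 down-moves and 4 right-moves in some order.
With no other constraints that would be C(8,4) = 70 routes.
Split at 19 and multiply the segment counts (each segment already excludes blocked cells): 1→19: 20; 19→25: 2; product = 40.
That gives 40 routes.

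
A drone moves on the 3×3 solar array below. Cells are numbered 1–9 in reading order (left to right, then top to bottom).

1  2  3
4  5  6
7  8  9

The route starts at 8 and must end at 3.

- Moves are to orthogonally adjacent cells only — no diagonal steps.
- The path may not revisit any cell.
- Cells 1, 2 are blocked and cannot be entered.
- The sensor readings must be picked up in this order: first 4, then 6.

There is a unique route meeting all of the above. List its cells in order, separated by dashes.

The waypoints must appear in the order 4, 6, with no cell reused.
Route from 8: left 1 to 7, up 1 to 4, right 2 to 6, up 1 to 3 — 5 moves in all.
Check: order respected (4 at step 2, 6 at step 4).

8 - 7 - 4 - 5 - 6 - 3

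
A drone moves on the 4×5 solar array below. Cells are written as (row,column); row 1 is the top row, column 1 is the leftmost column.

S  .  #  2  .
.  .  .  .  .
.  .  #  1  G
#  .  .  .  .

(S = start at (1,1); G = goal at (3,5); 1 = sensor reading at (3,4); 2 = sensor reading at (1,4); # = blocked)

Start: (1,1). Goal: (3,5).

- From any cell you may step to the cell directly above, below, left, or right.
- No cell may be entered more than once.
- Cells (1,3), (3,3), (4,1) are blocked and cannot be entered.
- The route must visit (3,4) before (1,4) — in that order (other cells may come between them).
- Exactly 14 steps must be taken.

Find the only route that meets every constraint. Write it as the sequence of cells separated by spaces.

(1,1) (1,2) (2,2) (2,1) (3,1) (3,2) (4,2) (4,3) (4,4) (3,4) (2,4) (1,4) (1,5) (2,5) (3,5)

The waypoints must appear in the order (3,4), (1,4), with no cell reused.
Route from (1,1): right 1 to (1,2), down 1 to (2,2), left 1 to (2,1), down 1 to (3,1), right 1 to (3,2), down 1 to (4,2), right 2 to (4,4), up 3 to (1,4), right 1 to (1,5), down 2 to (3,5) — 14 moves in all.
Check: order respected (1 at step 9, 2 at step 11); 14 moves as required.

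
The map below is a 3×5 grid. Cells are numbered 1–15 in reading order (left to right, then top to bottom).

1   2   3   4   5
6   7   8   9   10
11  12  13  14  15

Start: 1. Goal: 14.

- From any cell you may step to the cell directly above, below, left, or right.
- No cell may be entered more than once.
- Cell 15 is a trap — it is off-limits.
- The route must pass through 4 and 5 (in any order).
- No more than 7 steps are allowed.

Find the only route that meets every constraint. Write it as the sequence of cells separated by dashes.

1 - 2 - 3 - 4 - 5 - 10 - 9 - 14

The 7-move cap with required stops at 4, 5 leaves no slack for detours.
Route from 1: right 4 to 5, down 1 to 10, left 1 to 9, down 1 to 14 — 7 moves in all.
Check: all required cells visited; 7 ≤ 7 moves.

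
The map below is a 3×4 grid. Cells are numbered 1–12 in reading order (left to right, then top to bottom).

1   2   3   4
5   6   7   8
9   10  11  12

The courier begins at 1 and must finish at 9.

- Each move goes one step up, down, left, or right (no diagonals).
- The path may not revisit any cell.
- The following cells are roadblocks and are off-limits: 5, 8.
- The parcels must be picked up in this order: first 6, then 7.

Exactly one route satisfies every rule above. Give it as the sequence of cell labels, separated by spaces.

The waypoints must appear in the order 6, 7, with no cell reused.
Route from 1: right to 2, down to 6, right to 7, down to 11, 2× left (reaching 9) — 6 moves in all.
Check: order respected (6 at step 2, 7 at step 3).

1 2 6 7 11 10 9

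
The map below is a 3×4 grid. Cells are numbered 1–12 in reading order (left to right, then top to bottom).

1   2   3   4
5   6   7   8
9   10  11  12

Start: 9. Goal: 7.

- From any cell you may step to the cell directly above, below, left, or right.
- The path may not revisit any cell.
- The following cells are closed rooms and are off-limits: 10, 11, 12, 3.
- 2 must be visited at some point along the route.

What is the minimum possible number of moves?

Any route passes through 2 somewhere between 9 and 7. Summing Manhattan distances along the two legs (9 → 2 → 7) gives a lower bound of 3 + 2 = 5 moves.
A route of 5 moves achieves this: 9 → 5 → 1 → 2 → 6 → 7.
Since 5 matches the lower bound, it is optimal.

5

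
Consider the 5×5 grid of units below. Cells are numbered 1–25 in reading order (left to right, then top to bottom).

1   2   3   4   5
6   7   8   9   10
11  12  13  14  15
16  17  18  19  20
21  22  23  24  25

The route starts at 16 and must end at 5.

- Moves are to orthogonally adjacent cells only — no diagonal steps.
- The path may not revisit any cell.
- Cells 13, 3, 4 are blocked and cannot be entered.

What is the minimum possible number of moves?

The Manhattan distance from 16 to 5 is |4−1| + |1−5| = 7, so at least 7 moves are needed.
A route of 7 moves achieves this: 16 → 11 → 6 → 7 → 8 → 9 → 10 → 5.
Since 7 matches the lower bound, it is optimal.

7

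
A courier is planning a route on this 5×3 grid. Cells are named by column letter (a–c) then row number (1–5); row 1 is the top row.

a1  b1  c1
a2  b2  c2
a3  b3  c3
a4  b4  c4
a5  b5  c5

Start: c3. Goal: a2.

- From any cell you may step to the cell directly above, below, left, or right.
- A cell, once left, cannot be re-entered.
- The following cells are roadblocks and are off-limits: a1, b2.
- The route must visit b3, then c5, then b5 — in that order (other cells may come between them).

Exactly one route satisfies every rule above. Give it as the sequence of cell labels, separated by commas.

c3, b3, b4, c4, c5, b5, a5, a4, a3, a2

The waypoints must appear in the order b3, c5, b5, with no cell reused.
Route from c3: left 1 to b3, down 1 to b4, right 1 to c4, down 1 to c5, left 2 to a5, up 3 to a2 — 9 moves in all.
Check: order respected (b3 at step 1, c5 at step 4, b5 at step 5).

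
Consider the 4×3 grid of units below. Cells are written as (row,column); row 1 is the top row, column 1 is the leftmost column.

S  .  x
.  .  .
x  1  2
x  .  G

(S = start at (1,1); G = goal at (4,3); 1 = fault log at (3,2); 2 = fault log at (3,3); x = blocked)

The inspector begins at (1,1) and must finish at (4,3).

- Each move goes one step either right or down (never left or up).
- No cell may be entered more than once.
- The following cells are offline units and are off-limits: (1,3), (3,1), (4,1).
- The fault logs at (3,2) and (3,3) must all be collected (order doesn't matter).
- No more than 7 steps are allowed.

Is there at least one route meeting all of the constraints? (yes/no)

One route that works: (1,1) → (2,1) → (2,2) → (3,2) → (3,3) → (4,3).

yes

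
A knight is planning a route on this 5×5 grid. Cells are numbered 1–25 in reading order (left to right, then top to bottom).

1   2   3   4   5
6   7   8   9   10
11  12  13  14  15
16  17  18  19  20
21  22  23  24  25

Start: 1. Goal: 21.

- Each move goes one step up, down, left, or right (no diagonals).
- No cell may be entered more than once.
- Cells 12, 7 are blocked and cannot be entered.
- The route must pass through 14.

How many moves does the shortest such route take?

10

Any route passes through 14 somewhere between 1 and 21. Summing Manhattan distances along the two legs (1 → 14 → 21) gives a lower bound of 5 + 5 = 10 moves.
A route of 10 moves achieves this: 1 → 2 → 3 → 8 → 13 → 14 → 19 → 24 → 23 → 22 → 21.
Since 10 matches the lower bound, it is optimal.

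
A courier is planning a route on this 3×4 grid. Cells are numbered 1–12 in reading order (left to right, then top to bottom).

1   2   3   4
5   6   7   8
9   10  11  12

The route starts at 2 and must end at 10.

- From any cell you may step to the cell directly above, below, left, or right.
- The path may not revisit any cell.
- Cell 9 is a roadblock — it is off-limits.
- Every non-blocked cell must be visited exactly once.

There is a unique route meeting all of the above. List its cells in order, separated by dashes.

Need to visit all 11 open cells exactly once, starting at 2 and ending at 10.
Cell 4 has only two open neighbours (8 and 3), so the path must pass straight through it: one of those is the cell it's entered from and the other is where it exits.
Route from 2: left to 1, down to 5, 2× right (reaching 7), up to 3, right to 4, 2× down (reaching 12), 2× left (reaching 10) — 10 moves in all.
Check: all 11 open cells covered.

2 - 1 - 5 - 6 - 7 - 3 - 4 - 8 - 12 - 11 - 10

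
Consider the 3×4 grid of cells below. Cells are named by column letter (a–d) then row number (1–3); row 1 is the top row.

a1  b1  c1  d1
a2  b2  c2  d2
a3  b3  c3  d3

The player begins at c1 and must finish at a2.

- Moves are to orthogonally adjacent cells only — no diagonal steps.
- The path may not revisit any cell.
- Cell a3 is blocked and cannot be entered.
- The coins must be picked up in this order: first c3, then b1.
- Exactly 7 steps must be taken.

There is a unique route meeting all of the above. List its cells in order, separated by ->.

The waypoints must appear in the order c3, b1, with no cell reused.
Route from c1: down 2 to c3, left 1 to b3, up 2 to b1, left 1 to a1, down 1 to a2 — 7 moves in all.
Check: order respected (c3 at step 2, b1 at step 5); 7 moves as required.

c1 -> c2 -> c3 -> b3 -> b2 -> b1 -> a1 -> a2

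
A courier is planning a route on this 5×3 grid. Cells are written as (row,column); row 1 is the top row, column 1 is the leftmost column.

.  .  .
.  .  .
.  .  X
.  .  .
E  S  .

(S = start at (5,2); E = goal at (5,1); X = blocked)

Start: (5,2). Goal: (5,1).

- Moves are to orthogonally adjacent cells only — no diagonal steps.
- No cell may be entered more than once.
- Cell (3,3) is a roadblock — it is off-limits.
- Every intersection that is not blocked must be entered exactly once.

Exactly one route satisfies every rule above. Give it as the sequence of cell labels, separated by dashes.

(5,2) - (5,3) - (4,3) - (4,2) - (3,2) - (2,2) - (2,3) - (1,3) - (1,2) - (1,1) - (2,1) - (3,1) - (4,1) - (5,1)

Need to visit all 14 open cells exactly once, starting at (5,2) and ending at (5,1).
Cell (5,3) has only two open neighbours ((4,3) and (5,2)), so the path must pass straight through it: one of those is the cell it's entered from and the other is where it exits.
Route from (5,2): right 1 to (5,3), up 1 to (4,3), left 1 to (4,2), up 2 to (2,2), right 1 to (2,3), up 1 to (1,3), left 2 to (1,1), down 4 to (5,1) — 13 moves in all.
Check: all 14 open cells covered.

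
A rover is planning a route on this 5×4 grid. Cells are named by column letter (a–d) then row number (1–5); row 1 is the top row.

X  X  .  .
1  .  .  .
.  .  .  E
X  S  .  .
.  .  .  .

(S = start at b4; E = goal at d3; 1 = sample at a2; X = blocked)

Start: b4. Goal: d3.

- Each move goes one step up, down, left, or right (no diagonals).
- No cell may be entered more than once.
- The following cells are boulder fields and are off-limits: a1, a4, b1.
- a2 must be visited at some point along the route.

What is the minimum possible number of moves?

Any route passes through a2 somewhere between b4 and d3. Summing Manhattan distances along the two legs (b4 → a2 → d3) gives a lower bound of 3 + 4 = 7 moves.
A route of 7 moves achieves this: b4 → b3 → a3 → a2 → b2 → c2 → c3 → d3.
Since 7 matches the lower bound, it is optimal.

7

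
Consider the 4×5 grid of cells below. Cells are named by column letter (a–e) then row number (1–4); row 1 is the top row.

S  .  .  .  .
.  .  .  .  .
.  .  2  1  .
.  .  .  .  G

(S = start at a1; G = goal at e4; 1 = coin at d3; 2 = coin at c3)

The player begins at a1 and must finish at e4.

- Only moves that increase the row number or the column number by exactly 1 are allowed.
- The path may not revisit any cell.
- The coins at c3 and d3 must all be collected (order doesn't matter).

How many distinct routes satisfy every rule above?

A right/down-only route from a1 to e4 makes exactly 3 down-moves and 4 right-moves in some order.
With no other constraints that would be C(7,3) = 35 routes.
A monotone route can only reach the required cells in the order c3, d3, so split there and multiply the segment counts: a1→c3: 6; c3→d3: 1; d3→e4: 2; product = 12.
That gives 12 routes.

12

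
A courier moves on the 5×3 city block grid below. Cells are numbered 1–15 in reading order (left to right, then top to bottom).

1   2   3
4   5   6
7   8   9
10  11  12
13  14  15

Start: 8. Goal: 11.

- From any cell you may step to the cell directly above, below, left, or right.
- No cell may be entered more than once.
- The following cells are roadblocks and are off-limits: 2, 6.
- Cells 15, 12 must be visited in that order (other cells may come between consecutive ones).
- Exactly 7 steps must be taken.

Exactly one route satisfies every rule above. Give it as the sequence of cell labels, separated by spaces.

8 7 10 13 14 15 12 11

The waypoints must appear in the order 15, 12, with no cell reused.
Route from 8: left 1 to 7, down 2 to 13, right 2 to 15, up 1 to 12, left 1 to 11 — 7 moves in all.
Check: order respected (15 at step 5, 12 at step 6); 7 moves as required.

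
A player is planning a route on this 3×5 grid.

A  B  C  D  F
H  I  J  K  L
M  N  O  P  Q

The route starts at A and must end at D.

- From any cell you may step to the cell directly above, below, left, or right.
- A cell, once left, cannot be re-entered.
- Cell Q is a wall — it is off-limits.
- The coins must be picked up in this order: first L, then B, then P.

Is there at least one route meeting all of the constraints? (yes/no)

Ignoring the required order, 8 revisit-free routes from A to D pass through all of L, B, and P; the waypoint orders that occur are B → P → L (8) — never L → B → P.

no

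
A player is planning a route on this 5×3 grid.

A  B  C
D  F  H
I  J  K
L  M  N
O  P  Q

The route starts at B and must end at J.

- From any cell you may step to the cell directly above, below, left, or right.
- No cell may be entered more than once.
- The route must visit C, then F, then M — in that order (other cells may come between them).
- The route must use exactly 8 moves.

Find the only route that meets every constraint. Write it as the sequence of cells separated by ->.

B -> C -> H -> F -> D -> I -> L -> M -> J

The waypoints must appear in the order C, F, M, with no cell reused.
Route from B: right 1 to C, down 1 to H, left 2 to D, down 2 to L, right 1 to M, up 1 to J — 8 moves in all.
Check: order respected (C at step 1, F at step 3, M at step 7); 8 moves as required.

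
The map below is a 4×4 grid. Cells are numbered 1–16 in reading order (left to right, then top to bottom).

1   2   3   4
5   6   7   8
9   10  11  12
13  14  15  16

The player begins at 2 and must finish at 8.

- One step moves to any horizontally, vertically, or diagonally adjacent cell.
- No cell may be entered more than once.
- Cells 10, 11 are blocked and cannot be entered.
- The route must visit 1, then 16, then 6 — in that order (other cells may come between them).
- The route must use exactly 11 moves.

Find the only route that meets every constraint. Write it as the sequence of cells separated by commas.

2, 1, 5, 9, 14, 15, 16, 12, 7, 6, 3, 8

The waypoints must appear in the order 1, 16, 6, with no cell reused.
Route from 2: left to 1, 2× down (reaching 9), down-right to 14, 2× right (reaching 16), up to 12, up-left to 7, left to 6, up-right to 3, down-right to 8 — 11 moves in all.
Check: order respected (1 at step 1, 16 at step 6, 6 at step 9); 11 moves as required.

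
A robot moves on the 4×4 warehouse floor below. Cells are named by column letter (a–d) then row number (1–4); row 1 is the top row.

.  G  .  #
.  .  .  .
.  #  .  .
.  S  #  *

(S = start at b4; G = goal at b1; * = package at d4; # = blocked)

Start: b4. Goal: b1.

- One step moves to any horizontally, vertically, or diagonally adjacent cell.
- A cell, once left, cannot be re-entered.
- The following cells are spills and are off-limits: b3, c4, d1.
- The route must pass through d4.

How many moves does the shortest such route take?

5

Any route passes through d4 somewhere between b4 and b1. Summing Chebyshev distances along the two legs (b4 → d4 → b1) gives a lower bound of 2 + 3 = 5 moves.
A route of 5 moves achieves this: b4 → c3 → d4 → d3 → c2 → b1.
Since 5 matches the lower bound, it is optimal.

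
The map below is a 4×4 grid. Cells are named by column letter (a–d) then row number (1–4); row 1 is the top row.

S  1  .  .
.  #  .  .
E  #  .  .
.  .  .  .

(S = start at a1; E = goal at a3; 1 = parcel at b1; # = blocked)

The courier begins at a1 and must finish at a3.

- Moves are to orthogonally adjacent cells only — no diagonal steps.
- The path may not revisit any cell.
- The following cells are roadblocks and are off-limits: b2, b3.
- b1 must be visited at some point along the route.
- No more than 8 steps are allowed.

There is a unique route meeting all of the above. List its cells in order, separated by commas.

a1, b1, c1, c2, c3, c4, b4, a4, a3

The budget equals the shortest possible length, so every move has to be on a shortest route through the required cells.
Route from a1: 2× right (reaching c1), 3× down (reaching c4), 2× left (reaching a4), up to a3 — 8 moves in all.
Check: all required cells visited; 8 ≤ 8 moves.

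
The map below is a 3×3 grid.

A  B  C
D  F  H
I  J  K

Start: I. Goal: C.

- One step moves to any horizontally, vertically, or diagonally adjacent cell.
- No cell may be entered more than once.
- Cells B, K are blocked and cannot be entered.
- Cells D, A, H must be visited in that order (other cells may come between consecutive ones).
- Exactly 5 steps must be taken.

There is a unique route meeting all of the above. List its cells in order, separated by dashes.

I - D - A - F - H - C

The waypoints must appear in the order D, A, H, with no cell reused.
Route from I: 2× up (reaching A), down-right to F, right to H, up to C — 5 moves in all.
Check: order respected (D at step 1, A at step 2, H at step 4); 5 moves as required.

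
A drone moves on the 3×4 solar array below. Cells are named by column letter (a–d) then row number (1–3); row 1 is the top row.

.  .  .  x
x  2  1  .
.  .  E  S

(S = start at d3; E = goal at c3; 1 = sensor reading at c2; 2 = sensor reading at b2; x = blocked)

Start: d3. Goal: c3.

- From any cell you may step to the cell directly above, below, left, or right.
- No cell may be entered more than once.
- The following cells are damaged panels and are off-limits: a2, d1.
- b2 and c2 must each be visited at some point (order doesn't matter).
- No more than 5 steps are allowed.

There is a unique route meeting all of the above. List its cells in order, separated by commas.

Any route must reach b2 and c2 and still end at c3 within 5 moves, so the order of the required stops is forced.
Route from d3: up to d2, 2× left (reaching b2), down to b3, right to c3 — 5 moves in all.
Check: all required cells visited; 5 ≤ 5 moves.

d3, d2, c2, b2, b3, c3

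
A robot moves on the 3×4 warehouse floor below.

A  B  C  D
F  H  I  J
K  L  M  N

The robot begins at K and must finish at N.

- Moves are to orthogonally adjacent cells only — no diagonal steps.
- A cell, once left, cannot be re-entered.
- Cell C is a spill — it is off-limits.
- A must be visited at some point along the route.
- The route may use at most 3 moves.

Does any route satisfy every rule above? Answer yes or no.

no

Even ignoring the no-revisit rule, getting from K to N via A needs at least 2 + 5 = 7 moves (Manhattan distance per leg), which exceeds the 3-move limit.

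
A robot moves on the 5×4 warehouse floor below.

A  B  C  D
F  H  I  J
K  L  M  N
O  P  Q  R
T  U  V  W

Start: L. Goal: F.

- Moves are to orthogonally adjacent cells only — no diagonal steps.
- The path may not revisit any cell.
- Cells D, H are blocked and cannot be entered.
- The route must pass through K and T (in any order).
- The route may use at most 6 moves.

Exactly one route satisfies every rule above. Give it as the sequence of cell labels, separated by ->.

Any route must reach K and T and still end at F within 6 moves, so the order of the required stops is forced.
Route from L: down 2 to U, left 1 to T, up 3 to F — 6 moves in all.
Check: all required cells visited; 6 ≤ 6 moves.

L -> P -> U -> T -> O -> K -> F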